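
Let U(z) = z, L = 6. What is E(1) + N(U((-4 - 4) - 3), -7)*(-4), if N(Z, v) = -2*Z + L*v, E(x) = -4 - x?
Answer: 75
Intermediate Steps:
N(Z, v) = -2*Z + 6*v
E(1) + N(U((-4 - 4) - 3), -7)*(-4) = (-4 - 1*1) + (-2*((-4 - 4) - 3) + 6*(-7))*(-4) = (-4 - 1) + (-2*(-8 - 3) - 42)*(-4) = -5 + (-2*(-11) - 42)*(-4) = -5 + (22 - 42)*(-4) = -5 - 20*(-4) = -5 + 80 = 75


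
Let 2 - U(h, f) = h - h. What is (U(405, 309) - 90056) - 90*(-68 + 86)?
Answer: -91674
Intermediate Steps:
U(h, f) = 2 (U(h, f) = 2 - (h - h) = 2 - 1*0 = 2 + 0 = 2)
(U(405, 309) - 90056) - 90*(-68 + 86) = (2 - 90056) - 90*(-68 + 86) = -90054 - 90*18 = -90054 - 1620 = -91674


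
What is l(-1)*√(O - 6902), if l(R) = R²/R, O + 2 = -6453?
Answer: -19*I*√37 ≈ -115.57*I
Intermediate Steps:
O = -6455 (O = -2 - 6453 = -6455)
l(R) = R
l(-1)*√(O - 6902) = -√(-6455 - 6902) = -√(-13357) = -19*I*√37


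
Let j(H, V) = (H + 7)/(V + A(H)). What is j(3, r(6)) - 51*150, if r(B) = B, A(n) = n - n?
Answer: -22945/3 ≈ -7648.3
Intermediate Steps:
A(n) = 0
j(H, V) = (7 + H)/V (j(H, V) = (H + 7)/(V + 0) = (7 + H)/V)
j(3, r(6)) - 51*150 = (7 + 3)/6 - 51*150 = (⅙)*10 - 7650 = 5/3 - 7650 = -22945/3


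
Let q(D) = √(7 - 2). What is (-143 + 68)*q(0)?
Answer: -75*√5 ≈ -167.71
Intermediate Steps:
q(D) = √5
(-143 + 68)*q(0) = (-143 + 68)*√5 = -75*√5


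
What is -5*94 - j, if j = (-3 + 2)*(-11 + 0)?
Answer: -481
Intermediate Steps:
j = 11 (j = -1*(-11) = 11)
-5*94 - j = -5*94 - 1*11 = -470 - 11 = -481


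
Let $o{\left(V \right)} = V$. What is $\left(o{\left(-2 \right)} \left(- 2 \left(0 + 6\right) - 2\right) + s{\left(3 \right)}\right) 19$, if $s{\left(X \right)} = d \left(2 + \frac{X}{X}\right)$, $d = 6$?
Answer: $874$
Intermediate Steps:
$s{\left(X \right)} = 18$ ($s{\left(X \right)} = 6 \left(2 + \frac{X}{X}\right) = 6 \left(2 + 1\right) = 6 \cdot 3 = 18$)
$\left(o{\left(-2 \right)} \left(- 2 \left(0 + 6\right) - 2\right) + s{\left(3 \right)}\right) 19 = \left(- 2 \left(- 2 \left(0 + 6\right) - 2\right) + 18\right) 19 = \left(- 2 \left(\left(-2\right) 6 - 2\right) + 18\right) 19 = \left(- 2 \left(-12 - 2\right) + 18\right) 19 = \left(\left(-2\right) \left(-14\right) + 18\right) 19 = \left(28 + 18\right) 19 = 46 \cdot 19 = 874$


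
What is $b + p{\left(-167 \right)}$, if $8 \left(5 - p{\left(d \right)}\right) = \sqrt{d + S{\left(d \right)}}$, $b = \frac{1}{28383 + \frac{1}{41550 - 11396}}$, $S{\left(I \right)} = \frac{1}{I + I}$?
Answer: $\frac{4279335069}{855860983} - \frac{i \sqrt{18630186}}{2672} \approx 5.0 - 1.6154 i$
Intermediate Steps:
$S{\left(I \right)} = \frac{1}{2 I}$
$b = \frac{30154}{855860983}$ ($b = \frac{1}{28383 + \frac{1}{30154}} = \frac{1}{\frac{855860983}{30154}} = \frac{30154}{855860983} \approx 3.5232 \cdot 10^{-5}$)
$p{\left(d \right)} = 5 - \frac{\sqrt{d + \frac{1}{2 d}}}{8}$
$b + p{\left(-167 \right)} = \frac{30154}{855860983} + \left(5 - \frac{\sqrt{\frac{2}{-167} + 4 \left(-167\right)}}{16}\right) = \frac{30154}{855860983} + \left(5 - \frac{\sqrt{2 \left(- \frac{1}{167}\right) - 668}}{16}\right) = \frac{30154}{855860983} + \left(5 - \frac{\sqrt{- \frac{2}{167} - 668}}{16}\right) = \frac{30154}{855860983} + \left(5 - \frac{\sqrt{- \frac{111558}{167}}}{16}\right) = \frac{30154}{855860983} + \left(5 - \frac{\frac{1}{167} i \sqrt{18630186}}{16}\right) = \frac{30154}{855860983} + \left(5 - \frac{i \sqrt{18630186}}{2672}\right) = \frac{4279335069}{855860983} - \frac{i \sqrt{18630186}}{2672}$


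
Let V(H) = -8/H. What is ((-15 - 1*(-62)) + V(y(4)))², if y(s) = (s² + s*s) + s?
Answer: 177241/81 ≈ 2188.2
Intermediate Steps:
y(s) = s + 2*s² (y(s) = (s² + s²) + s = 2*s² + s = s + 2*s²)
((-15 - 1*(-62)) + V(y(4)))² = ((-15 - 1*(-62)) - 8*1/(4*(1 + 2*4)))² = ((-15 + 62) - 8*1/(4*(1 + 8)))² = (47 - 8/(4*9))² = (47 - 8/36)² = (47 - 8*1/36)² = (47 - 2/9)² = (421/9)² = 177241/81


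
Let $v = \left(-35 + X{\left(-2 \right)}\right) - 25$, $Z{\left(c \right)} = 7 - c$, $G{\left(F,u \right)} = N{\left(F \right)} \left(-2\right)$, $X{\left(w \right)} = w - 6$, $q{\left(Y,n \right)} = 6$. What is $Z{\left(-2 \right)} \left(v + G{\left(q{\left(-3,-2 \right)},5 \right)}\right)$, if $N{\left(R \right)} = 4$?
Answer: $-684$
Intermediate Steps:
$X{\left(w \right)} = -6 + w$ ($X{\left(w \right)} = w - 6 = -6 + w$)
$G{\left(F,u \right)} = -8$ ($G{\left(F,u \right)} = 4 \left(-2\right) = -8$)
$v = -68$ ($v = \left(-35 - 8\right) - 25 = -43 - 25 = -68$)
$Z{\left(-2 \right)} \left(v + G{\left(q{\left(-3,-2 \right)},5 \right)}\right) = \left(7 - -2\right) \left(-68 - 8\right) = \left(7 + 2\right) \left(-76\right) = 9 \left(-76\right) = -684$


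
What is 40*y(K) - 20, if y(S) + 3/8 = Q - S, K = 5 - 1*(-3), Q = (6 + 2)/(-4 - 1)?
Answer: -419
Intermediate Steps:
Q = -8/5 (Q = 8/(-5) = 8*(-1/5) = -8/5 ≈ -1.6000)
K = 8 (K = 5 + 3 = 8)
y(S) = -79/40 - S (y(S) = -3/8 + (-8/5 - S) = -79/40 - S)
40*y(K) - 20 = 40*(-79/40 - 1*8) - 20 = 40*(-79/40 - 8) - 20 = 40*(-399/40) - 20 = -399 - 20 = -419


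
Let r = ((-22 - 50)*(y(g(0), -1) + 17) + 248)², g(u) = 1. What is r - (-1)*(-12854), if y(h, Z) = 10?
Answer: 2863562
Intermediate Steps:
r = 2876416 (r = ((-22 - 50)*(10 + 17) + 248)² = (-72*27 + 248)² = (-1944 + 248)² = (-1696)² = 2876416)
r - (-1)*(-12854) = 2876416 - (-1)*(-12854) = 2876416 - 1*12854 = 2876416 - 12854 = 2863562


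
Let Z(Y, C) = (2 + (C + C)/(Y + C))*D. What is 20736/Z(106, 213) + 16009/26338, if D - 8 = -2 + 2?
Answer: 2724319525/3502954 ≈ 777.72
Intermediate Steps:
D = 8 (D = 8 + (-2 + 2) = 8 + 0 = 8)
Z(Y, C) = 16 + 16*C/(C + Y) (Z(Y, C) = (2 + (C + C)/(Y + C))*8 = (2 + (2*C)/(C + Y))*8 = (2 + 2*C/(C + Y))*8 = 16 + 16*C/(C + Y))
20736/Z(106, 213) + 16009/26338 = 20736/((16*(106 + 2*213)/(213 + 106))) + 16009/26338 = 20736/((16*(106 + 426)/319)) + 16009*(1/26338) = 20736/((16*(1/319)*532)) + 16009/26338 = 20736/(8512/319) + 16009/26338 = 20736*(319/8512) + 16009/26338 = 103356/133 + 16009/26338 = 2724319525/3502954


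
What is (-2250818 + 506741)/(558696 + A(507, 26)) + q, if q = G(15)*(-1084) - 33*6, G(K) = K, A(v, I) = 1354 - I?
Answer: -9218619069/560024 ≈ -16461.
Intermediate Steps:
q = -16458 (q = 15*(-1084) - 33*6 = -16260 - 198 = -16458)
(-2250818 + 506741)/(558696 + A(507, 26)) + q = (-2250818 + 506741)/(558696 + (1354 - 1*26)) - 16458 = -1744077/(558696 + (1354 - 26)) - 16458 = -1744077/(558696 + 1328) - 16458 = -1744077/560024 - 16458 = -9218619069/560024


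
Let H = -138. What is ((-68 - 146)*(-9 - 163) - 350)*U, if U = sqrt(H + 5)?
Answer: 36458*I*sqrt(133) ≈ 4.2045e+5*I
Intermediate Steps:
U = I*sqrt(133) (U = sqrt(-138 + 5) = sqrt(-133) = I*sqrt(133) ≈ 11.533*I)
((-68 - 146)*(-9 - 163) - 350)*U = ((-68 - 146)*(-9 - 163) - 350)*(I*sqrt(133)) = (-214*(-172) - 350)*(I*sqrt(133)) = (36808 - 350)*(I*sqrt(133)) = 36458*(I*sqrt(133)) = 36458*I*sqrt(133)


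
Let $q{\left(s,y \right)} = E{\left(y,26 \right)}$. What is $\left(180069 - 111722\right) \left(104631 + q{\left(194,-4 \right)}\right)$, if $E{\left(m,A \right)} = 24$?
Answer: $7152855285$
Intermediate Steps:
$q{\left(s,y \right)} = 24$
$\left(180069 - 111722\right) \left(104631 + q{\left(194,-4 \right)}\right) = \left(180069 - 111722\right) \left(104631 + 24\right) = 68347 \cdot 104655 = 7152855285$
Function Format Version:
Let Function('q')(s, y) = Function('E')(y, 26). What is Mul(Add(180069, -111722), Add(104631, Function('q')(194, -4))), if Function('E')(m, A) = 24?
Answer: 7152855285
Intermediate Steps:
Function('q')(s, y) = 24
Mul(Add(180069, -111722), Add(104631, Function('q')(194, -4))) = Mul(Add(180069, -111722), Add(104631, 24)) = Mul(68347, 104655) = 7152855285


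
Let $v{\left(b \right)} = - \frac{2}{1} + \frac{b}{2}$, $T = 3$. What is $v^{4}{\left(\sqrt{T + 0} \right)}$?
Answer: $\frac{\left(4 - \sqrt{3}\right)^{4}}{16} \approx 1.6535$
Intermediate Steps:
$v{\left(b \right)} = -2 + \frac{b}{2}$ ($v{\left(b \right)} = \left(-2\right) 1 + b \frac{1}{2} = -2 + \frac{b}{2}$)
$v^{4}{\left(\sqrt{T + 0} \right)} = \left(-2 + \frac{\sqrt{3 + 0}}{2}\right)^{4} = \left(-2 + \frac{\sqrt{3}}{2}\right)^{4}$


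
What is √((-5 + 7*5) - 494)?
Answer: 4*I*√29 ≈ 21.541*I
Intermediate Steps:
√((-5 + 7*5) - 494) = √((-5 + 35) - 494) = √(30 - 494) = √(-464) = 4*I*√29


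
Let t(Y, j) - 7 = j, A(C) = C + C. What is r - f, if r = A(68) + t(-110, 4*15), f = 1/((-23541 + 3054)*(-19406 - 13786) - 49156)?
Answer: 138030935643/679955348 ≈ 203.00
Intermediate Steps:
A(C) = 2*C
t(Y, j) = 7 + j
f = 1/679955348 (f = 1/(-20487*(-33192) - 49156) = 1/(680004504 - 49156) = 1/679955348 ≈ 1.4707e-9)
r = 203 (r = 2*68 + (7 + 4*15) = 136 + (7 + 60) = 136 + 67 = 203)
r - f = 203 - 1*1/679955348 = 203 - 1/679955348 = 138030935643/679955348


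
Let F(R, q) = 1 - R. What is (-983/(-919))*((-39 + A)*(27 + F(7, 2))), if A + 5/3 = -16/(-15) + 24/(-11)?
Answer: -47437614/50545 ≈ -938.52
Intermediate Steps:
A = -153/55 (A = -5/3 + (-16/(-15) + 24/(-11)) = -5/3 + (-16*(-1/15) + 24*(-1/11)) = -5/3 + (16/15 - 24/11) = -5/3 - 184/165 = -153/55 ≈ -2.7818)
(-983/(-919))*((-39 + A)*(27 + F(7, 2))) = (-983/(-919))*((-39 - 153/55)*(27 + (1 - 1*7))) = (-983*(-1/919))*(-2298*(27 + (1 - 7))/55) = 983*(-2298*(27 - 6)/55)/919 = 983*(-2298/55*21)/919 = (983/919)*(-48258/55) = -47437614/50545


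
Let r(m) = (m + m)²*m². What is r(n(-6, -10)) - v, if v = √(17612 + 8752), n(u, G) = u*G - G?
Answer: 96040000 - 26*√39 ≈ 9.6040e+7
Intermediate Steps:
n(u, G) = -G + G*u (n(u, G) = G*u - G = -G + G*u)
v = 26*√39 (v = √26364 = 26*√39 ≈ 162.37)
r(m) = 4*m⁴ (r(m) = (2*m)²*m² = (4*m²)*m² = 4*m⁴)
r(n(-6, -10)) - v = 4*(-10*(-1 - 6))⁴ - 26*√39 = 4*(-10*(-7))⁴ - 26*√39 = 4*70⁴ - 26*√39 = 4*24010000 - 26*√39 = 96040000 - 26*√39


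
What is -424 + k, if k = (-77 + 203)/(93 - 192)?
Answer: -4678/11 ≈ -425.27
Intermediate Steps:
k = -14/11 (k = 126/(-99) = 126*(-1/99) = -14/11 ≈ -1.2727)
-424 + k = -424 - 14/11 = -4678/11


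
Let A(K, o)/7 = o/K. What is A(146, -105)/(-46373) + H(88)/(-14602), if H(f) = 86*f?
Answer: -25614046837/49431113858 ≈ -0.51818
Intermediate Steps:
A(K, o) = 7*o/K (A(K, o) = 7*(o/K) = 7*o/K)
A(146, -105)/(-46373) + H(88)/(-14602) = (7*(-105)/146)/(-46373) + (86*88)/(-14602) = (7*(-105)*(1/146))*(-1/46373) + 7568*(-1/14602) = -735/146*(-1/46373) - 3784/7301 = 735/6770458 - 3784/7301 = -25614046837/49431113858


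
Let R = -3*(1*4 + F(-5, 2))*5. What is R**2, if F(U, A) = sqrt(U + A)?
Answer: 2925 + 1800*I*sqrt(3) ≈ 2925.0 + 3117.7*I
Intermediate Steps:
F(U, A) = sqrt(A + U)
R = -60 - 15*I*sqrt(3) (R = -3*(1*4 + sqrt(2 - 5))*5 = -3*(4 + sqrt(-3))*5 = -3*(4 + I*sqrt(3))*5 = (-12 - 3*I*sqrt(3))*5 = -60 - 15*I*sqrt(3) ≈ -60.0 - 25.981*I)
R**2 = (-60 - 15*I*sqrt(3))**2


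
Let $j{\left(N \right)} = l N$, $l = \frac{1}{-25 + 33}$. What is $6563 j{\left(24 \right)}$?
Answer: $19689$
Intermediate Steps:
$l = \frac{1}{8} \approx 0.125$
$j{\left(N \right)} = \frac{N}{8}$
$6563 j{\left(24 \right)} = 6563 \cdot \frac{1}{8} \cdot 24 = 6563 \cdot 3 = 19689$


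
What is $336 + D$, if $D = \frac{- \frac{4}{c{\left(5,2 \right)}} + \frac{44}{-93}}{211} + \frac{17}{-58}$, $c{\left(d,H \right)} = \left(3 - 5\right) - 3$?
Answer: $\frac{1910405981}{5690670} \approx 335.71$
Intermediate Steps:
$c{\left(d,H \right)} = -5$ ($c{\left(d,H \right)} = -2 - 3 = -5$)
$D = - \frac{1659139}{5690670}$ ($D = \frac{- \frac{4}{-5} + \frac{44}{-93}}{211} + \frac{17}{-58} = \left(\left(-4\right) \left(- \frac{1}{5}\right) + 44 \left(- \frac{1}{93}\right)\right) \frac{1}{211} + 17 \left(- \frac{1}{58}\right) = \left(\frac{4}{5} - \frac{44}{93}\right) \frac{1}{211} - \frac{17}{58} = \frac{152}{465} \cdot \frac{1}{211} - \frac{17}{58} = \frac{152}{98115} - \frac{17}{58} = - \frac{1659139}{5690670} \approx -0.29155$)
$336 + D = 336 - \frac{1659139}{5690670} = \frac{1910405981}{5690670}$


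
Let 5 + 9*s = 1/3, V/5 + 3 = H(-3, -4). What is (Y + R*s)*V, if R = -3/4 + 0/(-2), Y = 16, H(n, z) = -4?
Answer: -10325/18 ≈ -573.61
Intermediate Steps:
V = -35 (V = -15 + 5*(-4) = -15 - 20 = -35)
s = -14/27 (s = -5/9 + (1/3)/9 = -5/9 + (1*(1/3))/9 = -5/9 + (1/9)*(1/3) = -5/9 + 1/27 = -14/27 ≈ -0.51852)
R = -3/4 (R = -3*1/4 + 0*(-1/2) = -3/4 + 0 = -3/4 ≈ -0.75000)
(Y + R*s)*V = (16 - 3/4*(-14/27))*(-35) = (16 + 7/18)*(-35) = (295/18)*(-35) = -10325/18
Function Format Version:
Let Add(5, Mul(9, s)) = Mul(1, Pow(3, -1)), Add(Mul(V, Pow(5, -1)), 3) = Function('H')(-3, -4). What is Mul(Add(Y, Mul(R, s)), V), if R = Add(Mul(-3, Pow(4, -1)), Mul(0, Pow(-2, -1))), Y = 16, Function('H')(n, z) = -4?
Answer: Rational(-10325, 18) ≈ -573.61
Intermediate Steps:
V = -35 (V = Add(-15, Mul(5, -4)) = Add(-15, -20) = -35)
s = Rational(-14, 27) (s = Add(Rational(-5, 9), Mul(Rational(1, 9), Mul(1, Pow(3, -1)))) = Add(Rational(-5, 9), Mul(Rational(1, 9), Mul(1, Rational(1, 3)))) = Add(Rational(-5, 9), Mul(Rational(1, 9), Rational(1, 3))) = Add(Rational(-5, 9), Rational(1, 27)) = Rational(-14, 27) ≈ -0.51852)
R = Rational(-3, 4) (R = Add(Mul(-3, Rational(1, 4)), Mul(0, Rational(-1, 2))) = Add(Rational(-3, 4), 0) = Rational(-3, 4) ≈ -0.75000)
Mul(Add(Y, Mul(R, s)), V) = Mul(Add(16, Mul(Rational(-3, 4), Rational(-14, 27))), -35) = Mul(Add(16, Rational(7, 18)), -35) = Mul(Rational(295, 18), -35) = Rational(-10325, 18)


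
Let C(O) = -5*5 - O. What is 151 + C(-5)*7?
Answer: 11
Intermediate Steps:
C(O) = -25 - O
151 + C(-5)*7 = 151 + (-25 - 1*(-5))*7 = 151 + (-25 + 5)*7 = 151 - 20*7 = 151 - 140 = 11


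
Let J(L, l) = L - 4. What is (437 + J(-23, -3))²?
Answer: 168100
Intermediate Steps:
J(L, l) = -4 + L
(437 + J(-23, -3))² = (437 + (-4 - 23))² = (437 - 27)² = 410² = 168100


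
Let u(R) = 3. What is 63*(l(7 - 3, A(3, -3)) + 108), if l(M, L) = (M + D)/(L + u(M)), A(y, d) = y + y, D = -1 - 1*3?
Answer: 6804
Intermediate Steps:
D = -4 (D = -1 - 3 = -4)
A(y, d) = 2*y
l(M, L) = (-4 + M)/(3 + L) (l(M, L) = (M - 4)/(L + 3) = (-4 + M)/(3 + L))
63*(l(7 - 3, A(3, -3)) + 108) = 63*((-4 + (7 - 3))/(3 + 2*3) + 108) = 63*((-4 + 4)/(3 + 6) + 108) = 63*(0/9 + 108) = 63*((⅑)*0 + 108) = 63*(0 + 108) = 63*108 = 6804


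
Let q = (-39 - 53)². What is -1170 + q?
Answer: 7294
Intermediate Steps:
q = 8464 (q = (-92)² = 8464)
-1170 + q = -1170 + 8464 = 7294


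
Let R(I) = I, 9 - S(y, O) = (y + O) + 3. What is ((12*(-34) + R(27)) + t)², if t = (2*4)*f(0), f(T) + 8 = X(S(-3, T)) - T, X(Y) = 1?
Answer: 190969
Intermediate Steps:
S(y, O) = 6 - O - y (S(y, O) = 9 - ((y + O) + 3) = 9 - ((O + y) + 3) = 9 - (3 + O + y) = 9 + (-3 - O - y) = 6 - O - y)
f(T) = -7 - T (f(T) = -8 + (1 - T) = -7 - T)
t = -56 (t = (2*4)*(-7 - 1*0) = 8*(-7 + 0) = 8*(-7) = -56)
((12*(-34) + R(27)) + t)² = ((12*(-34) + 27) - 56)² = ((-408 + 27) - 56)² = (-381 - 56)² = (-437)² = 190969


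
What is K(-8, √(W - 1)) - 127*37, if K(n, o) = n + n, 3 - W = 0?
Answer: -4715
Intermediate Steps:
W = 3 (W = 3 - 1*0 = 3 + 0 = 3)
K(n, o) = 2*n
K(-8, √(W - 1)) - 127*37 = 2*(-8) - 127*37 = -16 - 4699 = -4715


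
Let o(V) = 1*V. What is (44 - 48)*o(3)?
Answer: -12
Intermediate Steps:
o(V) = V
(44 - 48)*o(3) = (44 - 48)*3 = -4*3 = -12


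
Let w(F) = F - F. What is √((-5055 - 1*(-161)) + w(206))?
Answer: I*√4894 ≈ 69.957*I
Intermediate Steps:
w(F) = 0
√((-5055 - 1*(-161)) + w(206)) = √((-5055 - 1*(-161)) + 0) = √((-5055 + 161) + 0) = √(-4894 + 0) = √(-4894) = I*√4894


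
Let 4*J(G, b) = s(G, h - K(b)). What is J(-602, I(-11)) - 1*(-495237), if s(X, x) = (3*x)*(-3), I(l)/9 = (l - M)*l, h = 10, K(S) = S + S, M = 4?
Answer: 501897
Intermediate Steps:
K(S) = 2*S
I(l) = 9*l*(-4 + l) (I(l) = 9*((l - 1*4)*l) = 9*((l - 4)*l) = 9*((-4 + l)*l) = 9*(l*(-4 + l)) = 9*l*(-4 + l))
s(X, x) = -9*x
J(G, b) = -45/2 + 9*b/2 (J(G, b) = (-9*(10 - 2*b))/4 = (-90 + 18*b)/4 = -45/2 + 9*b/2)
J(-602, I(-11)) - 1*(-495237) = (-45/2 + 9*(9*(-11)*(-4 - 11))/2) - 1*(-495237) = (-45/2 + 9*(9*(-11)*(-15))/2) + 495237 = (-45/2 + (9/2)*1485) + 495237 = (-45/2 + 13365/2) + 495237 = 6660 + 495237 = 501897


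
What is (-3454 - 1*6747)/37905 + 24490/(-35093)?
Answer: -67698797/70010535 ≈ -0.96698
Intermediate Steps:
(-3454 - 1*6747)/37905 + 24490/(-35093) = (-3454 - 6747)*(1/37905) + 24490*(-1/35093) = -10201*1/37905 - 24490/35093 = -10201/37905 - 24490/35093 = -67698797/70010535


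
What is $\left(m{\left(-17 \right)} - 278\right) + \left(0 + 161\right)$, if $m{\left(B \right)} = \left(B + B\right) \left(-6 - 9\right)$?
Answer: $393$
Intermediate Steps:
$m{\left(B \right)} = - 30 B$ ($m{\left(B \right)} = 2 B \left(-15\right) = - 30 B$)
$\left(m{\left(-17 \right)} - 278\right) + \left(0 + 161\right) = \left(\left(-30\right) \left(-17\right) - 278\right) + \left(0 + 161\right) = \left(510 - 278\right) + 161 = 232 + 161 = 393$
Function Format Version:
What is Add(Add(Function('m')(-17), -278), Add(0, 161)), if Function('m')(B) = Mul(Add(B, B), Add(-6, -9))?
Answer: 393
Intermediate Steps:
Function('m')(B) = Mul(-30, B) (Function('m')(B) = Mul(Mul(2, B), -15) = Mul(-30, B))
Add(Add(Function('m')(-17), -278), Add(0, 161)) = Add(Add(Mul(-30, -17), -278), Add(0, 161)) = Add(Add(510, -278), 161) = Add(232, 161) = 393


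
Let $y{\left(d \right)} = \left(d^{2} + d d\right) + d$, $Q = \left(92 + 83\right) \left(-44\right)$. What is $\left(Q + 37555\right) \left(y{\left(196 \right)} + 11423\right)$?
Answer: $2640704605$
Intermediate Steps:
$Q = -7700$ ($Q = 175 \left(-44\right) = -7700$)
$y{\left(d \right)} = d + 2 d^{2}$ ($y{\left(d \right)} = \left(d^{2} + d^{2}\right) + d = 2 d^{2} + d = d + 2 d^{2}$)
$\left(Q + 37555\right) \left(y{\left(196 \right)} + 11423\right) = \left(-7700 + 37555\right) \left(196 \left(1 + 2 \cdot 196\right) + 11423\right) = 29855 \left(196 \left(1 + 392\right) + 11423\right) = 29855 \left(196 \cdot 393 + 11423\right) = 29855 \left(77028 + 11423\right) = 29855 \cdot 88451 = 2640704605$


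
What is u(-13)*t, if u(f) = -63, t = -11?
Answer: 693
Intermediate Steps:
u(-13)*t = -63*(-11) = 693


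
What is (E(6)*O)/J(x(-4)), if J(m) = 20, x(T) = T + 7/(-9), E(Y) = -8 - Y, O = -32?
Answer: 112/5 ≈ 22.400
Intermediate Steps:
x(T) = -7/9 + T (x(T) = T + 7*(-⅑) = T - 7/9 = -7/9 + T)
(E(6)*O)/J(x(-4)) = ((-8 - 1*6)*(-32))/20 = ((-8 - 6)*(-32))*(1/20) = -14*(-32)*(1/20) = 448*(1/20) = 112/5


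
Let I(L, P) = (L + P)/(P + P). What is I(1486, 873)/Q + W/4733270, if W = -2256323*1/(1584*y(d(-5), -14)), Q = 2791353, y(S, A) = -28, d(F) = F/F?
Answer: 638437307180363/56840904897109280640 ≈ 1.1232e-5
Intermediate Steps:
d(F) = 1
W = 2256323/44352 (W = -2256323/((-28*1584)) = -2256323/(-44352) = -2256323*(-1/44352) = 2256323/44352 ≈ 50.873)
I(L, P) = (L + P)/(2*P) (I(L, P) = (L + P)/((2*P)) = (L + P)*(1/(2*P)) = (L + P)/(2*P))
I(1486, 873)/Q + W/4733270 = ((1/2)*(1486 + 873)/873)/2791353 + (2256323/44352)/4733270 = ((1/2)*(1/873)*2359)*(1/2791353) + (2256323/44352)*(1/4733270) = (2359/1746)*(1/2791353) + 2256323/209929991040 = 2359/4873702338 + 2256323/209929991040 = 638437307180363/56840904897109280640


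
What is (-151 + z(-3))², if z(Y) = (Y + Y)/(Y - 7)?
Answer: 565504/25 ≈ 22620.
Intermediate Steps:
z(Y) = 2*Y/(-7 + Y) (z(Y) = (2*Y)/(-7 + Y) = 2*Y/(-7 + Y))
(-151 + z(-3))² = (-151 + 2*(-3)/(-7 - 3))² = (-151 + 2*(-3)/(-10))² = (-151 + 2*(-3)*(-⅒))² = (-151 + ⅗)² = (-752/5)² = 565504/25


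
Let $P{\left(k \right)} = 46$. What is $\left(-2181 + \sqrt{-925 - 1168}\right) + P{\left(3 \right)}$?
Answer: $-2135 + i \sqrt{2093} \approx -2135.0 + 45.749 i$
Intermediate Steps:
$\left(-2181 + \sqrt{-925 - 1168}\right) + P{\left(3 \right)} = \left(-2181 + \sqrt{-925 - 1168}\right) + 46 = \left(-2181 + \sqrt{-2093}\right) + 46 = \left(-2181 + i \sqrt{2093}\right) + 46 = -2135 + i \sqrt{2093}$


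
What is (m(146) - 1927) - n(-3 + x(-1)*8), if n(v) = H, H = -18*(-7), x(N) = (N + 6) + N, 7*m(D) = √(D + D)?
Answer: -2053 + 2*√73/7 ≈ -2050.6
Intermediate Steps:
m(D) = √2*√D/7 (m(D) = √(D + D)/7 = √(2*D)/7 = (√2*√D)/7 = √2*√D/7)
x(N) = 6 + 2*N (x(N) = (6 + N) + N = 6 + 2*N)
H = 126
n(v) = 126
(m(146) - 1927) - n(-3 + x(-1)*8) = (√2*√146/7 - 1927) - 1*126 = (2*√73/7 - 1927) - 126 = (-1927 + 2*√73/7) - 126 = -2053 + 2*√73/7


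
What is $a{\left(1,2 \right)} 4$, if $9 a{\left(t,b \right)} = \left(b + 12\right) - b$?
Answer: $\frac{16}{3} \approx 5.3333$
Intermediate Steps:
$a{\left(t,b \right)} = \frac{4}{3}$ ($a{\left(t,b \right)} = \frac{\left(b + 12\right) - b}{9} = \frac{\left(12 + b\right) - b}{9} = \frac{1}{9} \cdot 12 = \frac{4}{3}$)
$a{\left(1,2 \right)} 4 = \frac{4}{3} \cdot 4 = \frac{16}{3}$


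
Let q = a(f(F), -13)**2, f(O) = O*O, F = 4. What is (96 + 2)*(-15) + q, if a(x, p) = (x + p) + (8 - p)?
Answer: -894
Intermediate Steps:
f(O) = O**2
a(x, p) = 8 + x (a(x, p) = (p + x) + (8 - p) = 8 + x)
q = 576 (q = (8 + 4**2)**2 = (8 + 16)**2 = 24**2 = 576)
(96 + 2)*(-15) + q = (96 + 2)*(-15) + 576 = 98*(-15) + 576 = -1470 + 576 = -894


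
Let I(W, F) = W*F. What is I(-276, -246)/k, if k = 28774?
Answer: 33948/14387 ≈ 2.3596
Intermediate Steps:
I(W, F) = F*W
I(-276, -246)/k = -246*(-276)/28774 = 67896*(1/28774) = 33948/14387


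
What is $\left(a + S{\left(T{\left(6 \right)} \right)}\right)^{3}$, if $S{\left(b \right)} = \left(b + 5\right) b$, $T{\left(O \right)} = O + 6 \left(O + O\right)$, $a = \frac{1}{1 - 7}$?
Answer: $\frac{58605489063107}{216} \approx 2.7132 \cdot 10^{11}$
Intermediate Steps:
$a = - \frac{1}{6}$ ($a = \frac{1}{-6} = - \frac{1}{6} \approx -0.16667$)
$T{\left(O \right)} = 13 O$ ($T{\left(O \right)} = O + 6 \cdot 2 O = O + 12 O = 13 O$)
$S{\left(b \right)} = b \left(5 + b\right)$ ($S{\left(b \right)} = \left(5 + b\right) b = b \left(5 + b\right)$)
$\left(a + S{\left(T{\left(6 \right)} \right)}\right)^{3} = \left(- \frac{1}{6} + 13 \cdot 6 \left(5 + 13 \cdot 6\right)\right)^{3} = \left(- \frac{1}{6} + 78 \left(5 + 78\right)\right)^{3} = \left(- \frac{1}{6} + 78 \cdot 83\right)^{3} = \left(- \frac{1}{6} + 6474\right)^{3} = \left(\frac{38843}{6}\right)^{3} = \frac{58605489063107}{216}$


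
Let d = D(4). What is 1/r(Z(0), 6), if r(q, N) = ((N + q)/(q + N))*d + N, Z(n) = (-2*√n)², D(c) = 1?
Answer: ⅐ ≈ 0.14286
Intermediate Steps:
d = 1
Z(n) = 4*n
r(q, N) = 1 + N (r(q, N) = ((N + q)/(q + N))*1 + N = ((N + q)/(N + q))*1 + N = 1*1 + N = 1 + N)
1/r(Z(0), 6) = 1/(1 + 6) = 1/7 = ⅐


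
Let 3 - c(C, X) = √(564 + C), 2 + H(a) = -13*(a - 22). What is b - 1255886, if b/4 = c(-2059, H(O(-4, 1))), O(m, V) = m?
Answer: -1255874 - 4*I*√1495 ≈ -1.2559e+6 - 154.66*I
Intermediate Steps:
H(a) = 284 - 13*a (H(a) = -2 - 13*(a - 22) = -2 - 13*(-22 + a) = -2 + (286 - 13*a) = 284 - 13*a)
c(C, X) = 3 - √(564 + C)
b = 12 - 4*I*√1495 (b = 4*(3 - √(564 - 2059)) = 4*(3 - √(-1495)) = 4*(3 - I*√1495) = 12 - 4*I*√1495 ≈ 12.0 - 154.66*I)
b - 1255886 = (12 - 4*I*√1495) - 1255886 = -1255874 - 4*I*√1495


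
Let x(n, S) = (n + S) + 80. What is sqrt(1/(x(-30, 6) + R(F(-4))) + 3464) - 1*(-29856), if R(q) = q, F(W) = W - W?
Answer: 29856 + sqrt(2715790)/28 ≈ 29915.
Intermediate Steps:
F(W) = 0
x(n, S) = 80 + S + n (x(n, S) = (S + n) + 80 = 80 + S + n)
sqrt(1/(x(-30, 6) + R(F(-4))) + 3464) - 1*(-29856) = sqrt(1/((80 + 6 - 30) + 0) + 3464) - 1*(-29856) = sqrt(1/(56 + 0) + 3464) + 29856 = sqrt(1/56 + 3464) + 29856 = sqrt(193985/56) + 29856 = sqrt(2715790)/28 + 29856 = 29856 + sqrt(2715790)/28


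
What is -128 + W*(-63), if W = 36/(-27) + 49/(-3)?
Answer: 985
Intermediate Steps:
W = -53/3 (W = 36*(-1/27) + 49*(-⅓) = -4/3 - 49/3 = -53/3 ≈ -17.667)
-128 + W*(-63) = -128 - 53/3*(-63) = -128 + 1113 = 985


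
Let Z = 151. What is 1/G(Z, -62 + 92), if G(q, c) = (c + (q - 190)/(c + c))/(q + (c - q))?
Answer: 600/587 ≈ 1.0221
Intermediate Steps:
G(q, c) = (c + (-190 + q)/(2*c))/c (G(q, c) = (c + (-190 + q)/((2*c)))/c = (c + (-190 + q)*(1/(2*c)))/c = (c + (-190 + q)/(2*c))/c)
1/G(Z, -62 + 92) = 1/((-95 + (-62 + 92)² + (½)*151)/(-62 + 92)²) = 1/((-95 + 30² + 151/2)/30²) = 1/((-95 + 900 + 151/2)/900) = 1/((1/900)*(1761/2)) = 1/(587/600) = 600/587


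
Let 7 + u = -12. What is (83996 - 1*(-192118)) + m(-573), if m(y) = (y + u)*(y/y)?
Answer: 275522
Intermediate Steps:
u = -19 (u = -7 - 12 = -19)
m(y) = -19 + y (m(y) = (y - 19)*(y/y) = (-19 + y)*1 = -19 + y)
(83996 - 1*(-192118)) + m(-573) = (83996 - 1*(-192118)) + (-19 - 573) = (83996 + 192118) - 592 = 276114 - 592 = 275522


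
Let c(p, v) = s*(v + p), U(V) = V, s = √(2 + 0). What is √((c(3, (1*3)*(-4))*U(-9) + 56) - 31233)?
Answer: √(-31177 + 81*√2) ≈ 176.25*I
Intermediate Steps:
s = √2 ≈ 1.4142
c(p, v) = √2*(p + v) (c(p, v) = √2*(v + p) = √2*(p + v))
√((c(3, (1*3)*(-4))*U(-9) + 56) - 31233) = √(((√2*(3 + (1*3)*(-4)))*(-9) + 56) - 31233) = √(((√2*(3 + 3*(-4)))*(-9) + 56) - 31233) = √(((√2*(3 - 12))*(-9) + 56) - 31233) = √(((√2*(-9))*(-9) + 56) - 31233) = √((-9*√2*(-9) + 56) - 31233) = √((81*√2 + 56) - 31233) = √((56 + 81*√2) - 31233) = √(-31177 + 81*√2)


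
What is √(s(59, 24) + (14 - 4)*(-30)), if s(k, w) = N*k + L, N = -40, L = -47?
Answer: I*√2707 ≈ 52.029*I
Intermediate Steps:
s(k, w) = -47 - 40*k (s(k, w) = -40*k - 47 = -47 - 40*k)
√(s(59, 24) + (14 - 4)*(-30)) = √((-47 - 40*59) + (14 - 4)*(-30)) = √((-47 - 2360) + 10*(-30)) = √(-2407 - 300) = √(-2707) = I*√2707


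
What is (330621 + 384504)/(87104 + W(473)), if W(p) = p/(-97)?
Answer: 4624475/563241 ≈ 8.2105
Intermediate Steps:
W(p) = -p/97 (W(p) = p*(-1/97) = -p/97)
(330621 + 384504)/(87104 + W(473)) = (330621 + 384504)/(87104 - 1/97*473) = 715125/(87104 - 473/97) = 715125/(8448615/97) = 715125*(97/8448615) = 4624475/563241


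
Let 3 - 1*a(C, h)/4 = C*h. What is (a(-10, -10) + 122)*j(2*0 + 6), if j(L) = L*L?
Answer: -9576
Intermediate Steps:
a(C, h) = 12 - 4*C*h
j(L) = L**2
(a(-10, -10) + 122)*j(2*0 + 6) = ((12 - 4*(-10)*(-10)) + 122)*(2*0 + 6)**2 = ((12 - 400) + 122)*(0 + 6)**2 = (-388 + 122)*6**2 = -266*36 = -9576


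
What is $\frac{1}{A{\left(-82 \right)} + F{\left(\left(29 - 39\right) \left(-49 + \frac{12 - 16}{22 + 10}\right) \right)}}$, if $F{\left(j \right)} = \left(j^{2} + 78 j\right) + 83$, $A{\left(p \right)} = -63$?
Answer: $\frac{16}{4474625} \approx 3.5757 \cdot 10^{-6}$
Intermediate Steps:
$F{\left(j \right)} = 83 + j^{2} + 78 j$
$\frac{1}{A{\left(-82 \right)} + F{\left(\left(29 - 39\right) \left(-49 + \frac{12 - 16}{22 + 10}\right) \right)}} = \frac{1}{-63 + \left(83 + \left(\left(29 - 39\right) \left(-49 + \frac{12 - 16}{22 + 10}\right)\right)^{2} + 78 \left(29 - 39\right) \left(-49 + \frac{12 - 16}{22 + 10}\right)\right)} = \frac{1}{-63 + \left(83 + \left(\left(29 - 39\right) \left(-49 - \frac{4}{32}\right)\right)^{2} + 78 \left(29 - 39\right) \left(-49 - \frac{4}{32}\right)\right)} = \frac{1}{-63 + \left(83 + \left(- 10 \left(-49 - \frac{1}{8}\right)\right)^{2} + 78 \left(- 10 \left(-49 - \frac{1}{8}\right)\right)\right)} = \frac{1}{-63 + \left(83 + \left(\left(-10\right) \left(- \frac{393}{8}\right)\right)^{2} + 78 \left(\left(-10\right) \left(- \frac{393}{8}\right)\right)\right)} = \frac{1}{-63 + \left(83 + \left(\frac{1965}{4}\right)^{2} + 78 \cdot \frac{1965}{4}\right)} = \frac{1}{-63 + \left(83 + \frac{3861225}{16} + \frac{76635}{2}\right)} = \frac{1}{-63 + \frac{4475633}{16}} = \frac{1}{\frac{4474625}{16}} = \frac{16}{4474625}$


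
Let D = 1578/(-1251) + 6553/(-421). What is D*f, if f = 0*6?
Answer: 0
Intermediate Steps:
f = 0
D = -2954047/175557 (D = 1578*(-1/1251) + 6553*(-1/421) = -526/417 - 6553/421 = -2954047/175557 ≈ -16.827)
D*f = -2954047/175557*0 = 0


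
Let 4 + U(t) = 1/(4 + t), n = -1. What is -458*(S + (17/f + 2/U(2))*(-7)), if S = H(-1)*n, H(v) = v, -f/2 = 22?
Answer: -1704905/506 ≈ -3369.4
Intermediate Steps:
f = -44 (f = -2*22 = -44)
S = 1 (S = -1*(-1) = 1)
U(t) = -4 + 1/(4 + t)
-458*(S + (17/f + 2/U(2))*(-7)) = -458*(1 + (17/(-44) + 2/(((-15 - 4*2)/(4 + 2))))*(-7)) = -458*(1 + (17*(-1/44) + 2/(((-15 - 8)/6)))*(-7)) = -458*(1 + (-17/44 + 2/(((⅙)*(-23))))*(-7)) = -458*(1 + (-17/44 + 2/(-23/6))*(-7)) = -458*(1 + (-17/44 + 2*(-6/23))*(-7)) = -458*(1 + (-17/44 - 12/23)*(-7)) = -458*(1 - 919/1012*(-7)) = -458*(1 + 6433/1012) = -458*7445/1012 = -1704905/506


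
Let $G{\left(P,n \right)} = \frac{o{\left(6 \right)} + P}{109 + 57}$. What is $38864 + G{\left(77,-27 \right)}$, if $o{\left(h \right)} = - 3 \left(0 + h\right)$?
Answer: $\frac{6451483}{166} \approx 38864.0$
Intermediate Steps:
$o{\left(h \right)} = - 3 h$
$G{\left(P,n \right)} = - \frac{9}{83} + \frac{P}{166}$ ($G{\left(P,n \right)} = \frac{\left(-3\right) 6 + P}{109 + 57} = \frac{-18 + P}{166} = \left(-18 + P\right) \frac{1}{166} = - \frac{9}{83} + \frac{P}{166}$)
$38864 + G{\left(77,-27 \right)} = 38864 + \left(- \frac{9}{83} + \frac{1}{166} \cdot 77\right) = 38864 + \left(- \frac{9}{83} + \frac{77}{166}\right) = 38864 + \frac{59}{166} = \frac{6451483}{166}$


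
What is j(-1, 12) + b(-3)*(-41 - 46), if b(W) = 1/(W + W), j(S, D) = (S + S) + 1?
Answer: 27/2 ≈ 13.500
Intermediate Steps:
j(S, D) = 1 + 2*S (j(S, D) = 2*S + 1 = 1 + 2*S)
b(W) = 1/(2*W)
j(-1, 12) + b(-3)*(-41 - 46) = (1 + 2*(-1)) + ((½)/(-3))*(-41 - 46) = (1 - 2) + ((½)*(-⅓))*(-87) = -1 - ⅙*(-87) = -1 + 29/2 = 27/2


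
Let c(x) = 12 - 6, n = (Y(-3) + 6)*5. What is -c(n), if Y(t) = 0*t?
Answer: -6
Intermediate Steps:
Y(t) = 0
n = 30 (n = (0 + 6)*5 = 6*5 = 30)
c(x) = 6
-c(n) = -1*6 = -6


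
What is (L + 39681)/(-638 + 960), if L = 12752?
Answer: 52433/322 ≈ 162.84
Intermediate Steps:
(L + 39681)/(-638 + 960) = (12752 + 39681)/(-638 + 960) = 52433/322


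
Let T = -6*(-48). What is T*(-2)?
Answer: -576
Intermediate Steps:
T = 288
T*(-2) = 288*(-2) = -576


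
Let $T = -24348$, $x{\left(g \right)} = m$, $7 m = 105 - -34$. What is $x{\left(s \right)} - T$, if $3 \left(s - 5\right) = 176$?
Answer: $\frac{170575}{7} \approx 24368.0$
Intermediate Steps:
$s = \frac{191}{3}$ ($s = 5 + \frac{1}{3} \cdot 176 = 5 + \frac{176}{3} = \frac{191}{3} \approx 63.667$)
$m = \frac{139}{7}$ ($m = \frac{105 - -34}{7} = \frac{105 + 34}{7} = \frac{1}{7} \cdot 139 = \frac{139}{7} \approx 19.857$)
$x{\left(g \right)} = \frac{139}{7}$
$x{\left(s \right)} - T = \frac{139}{7} - -24348 = \frac{139}{7} + 24348 = \frac{170575}{7}$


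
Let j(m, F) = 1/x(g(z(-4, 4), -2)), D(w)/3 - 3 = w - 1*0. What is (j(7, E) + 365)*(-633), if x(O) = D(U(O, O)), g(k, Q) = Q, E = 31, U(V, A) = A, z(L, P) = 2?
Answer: -231256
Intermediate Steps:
D(w) = 9 + 3*w (D(w) = 9 + 3*(w - 1*0) = 9 + 3*(w + 0) = 9 + 3*w)
x(O) = 9 + 3*O
j(m, F) = ⅓ (j(m, F) = 1/(9 + 3*(-2)) = 1/(9 - 6) = 1/3 = ⅓)
(j(7, E) + 365)*(-633) = (⅓ + 365)*(-633) = (1096/3)*(-633) = -231256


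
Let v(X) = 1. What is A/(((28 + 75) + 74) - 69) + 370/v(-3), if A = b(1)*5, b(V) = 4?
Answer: 9995/27 ≈ 370.19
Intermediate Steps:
A = 20 (A = 4*5 = 20)
A/(((28 + 75) + 74) - 69) + 370/v(-3) = 20/(((28 + 75) + 74) - 69) + 370/1 = 20/((103 + 74) - 69) + 370*1 = 20/(177 - 69) + 370 = 20/108 + 370 = 20*(1/108) + 370 = 5/27 + 370 = 9995/27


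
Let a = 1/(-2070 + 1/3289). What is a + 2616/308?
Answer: 4452328513/524233633 ≈ 8.4930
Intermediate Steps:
a = -3289/6808229 (a = 1/(-2070 + 1/3289) = 1/(-6808229/3289) = -3289/6808229 ≈ -0.00048309)
a + 2616/308 = -3289/6808229 + 2616/308 = -3289/6808229 + 2616*(1/308) = -3289/6808229 + 654/77 = 4452328513/524233633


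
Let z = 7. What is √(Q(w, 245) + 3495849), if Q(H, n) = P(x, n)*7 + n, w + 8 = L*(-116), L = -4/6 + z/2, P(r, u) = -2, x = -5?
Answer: 4*√218505 ≈ 1869.8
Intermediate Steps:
L = 17/6 (L = -4/6 + 7/2 = -4*⅙ + 7*(½) = -⅔ + 7/2 = 17/6 ≈ 2.8333)
w = -1010/3 (w = -8 + (17/6)*(-116) = -8 - 986/3 = -1010/3 ≈ -336.67)
Q(H, n) = -14 + n (Q(H, n) = -2*7 + n = -14 + n)
√(Q(w, 245) + 3495849) = √((-14 + 245) + 3495849) = √(231 + 3495849) = √3496080 = 4*√218505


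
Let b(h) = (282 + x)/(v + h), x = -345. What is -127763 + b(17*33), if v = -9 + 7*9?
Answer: -26191436/205 ≈ -1.2776e+5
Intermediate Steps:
v = 54 (v = -9 + 63 = 54)
b(h) = -63/(54 + h) (b(h) = (282 - 345)/(54 + h) = -63/(54 + h))
-127763 + b(17*33) = -127763 - 63/(54 + 17*33) = -127763 - 63/(54 + 561) = -127763 - 63/615 = -127763 - 63*1/615 = -127763 - 21/205 = -26191436/205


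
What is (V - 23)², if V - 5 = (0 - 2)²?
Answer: 196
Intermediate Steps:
V = 9 (V = 5 + (0 - 2)² = 5 + (-2)² = 5 + 4 = 9)
(V - 23)² = (9 - 23)² = (-14)² = 196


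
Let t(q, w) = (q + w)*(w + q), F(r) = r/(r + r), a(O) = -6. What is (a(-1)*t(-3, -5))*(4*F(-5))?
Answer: -768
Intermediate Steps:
F(r) = ½ (F(r) = r/((2*r)) = r*(1/(2*r)) = ½)
t(q, w) = (q + w)² (t(q, w) = (q + w)*(q + w) = (q + w)²)
(a(-1)*t(-3, -5))*(4*F(-5)) = (-6*(-3 - 5)²)*(4*(½)) = -6*(-8)²*2 = -6*64*2 = -384*2 = -768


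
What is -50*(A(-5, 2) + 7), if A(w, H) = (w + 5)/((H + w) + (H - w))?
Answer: -350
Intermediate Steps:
A(w, H) = (5 + w)/(2*H) (A(w, H) = (5 + w)/((2*H)) = (5 + w)*(1/(2*H)) = (5 + w)/(2*H))
-50*(A(-5, 2) + 7) = -50*((1/2)*(5 - 5)/2 + 7) = -50*((1/2)*(1/2)*0 + 7) = -50*(0 + 7) = -50*7 = -350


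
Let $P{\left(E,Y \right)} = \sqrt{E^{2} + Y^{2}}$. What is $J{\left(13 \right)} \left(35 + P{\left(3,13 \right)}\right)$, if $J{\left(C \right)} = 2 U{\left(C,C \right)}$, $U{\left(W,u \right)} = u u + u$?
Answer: $12740 + 364 \sqrt{178} \approx 17596.0$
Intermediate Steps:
$U{\left(W,u \right)} = u + u^{2}$ ($U{\left(W,u \right)} = u^{2} + u = u + u^{2}$)
$J{\left(C \right)} = 2 C \left(1 + C\right)$
$J{\left(13 \right)} \left(35 + P{\left(3,13 \right)}\right) = 2 \cdot 13 \left(1 + 13\right) \left(35 + \sqrt{3^{2} + 13^{2}}\right) = 2 \cdot 13 \cdot 14 \left(35 + \sqrt{9 + 169}\right) = 364 \left(35 + \sqrt{178}\right) = 12740 + 364 \sqrt{178}$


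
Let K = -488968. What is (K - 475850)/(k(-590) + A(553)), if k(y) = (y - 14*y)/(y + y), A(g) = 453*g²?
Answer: -1929636/277062941 ≈ -0.0069646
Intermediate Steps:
k(y) = -13/2 (k(y) = (-13*y)/((2*y)) = (-13*y)*(1/(2*y)) = -13/2)
(K - 475850)/(k(-590) + A(553)) = (-488968 - 475850)/(-13/2 + 453*553²) = -964818/(-13/2 + 453*305809) = -964818/(-13/2 + 138531477) = -964818/277062941/2 = -964818*2/277062941 = -1929636/277062941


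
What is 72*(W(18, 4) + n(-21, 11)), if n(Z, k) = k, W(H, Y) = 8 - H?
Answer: 72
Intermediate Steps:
72*(W(18, 4) + n(-21, 11)) = 72*((8 - 1*18) + 11) = 72*((8 - 18) + 11) = 72*(-10 + 11) = 72*1 = 72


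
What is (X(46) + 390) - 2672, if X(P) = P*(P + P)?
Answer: 1950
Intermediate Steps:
X(P) = 2*P² (X(P) = P*(2*P) = 2*P²)
(X(46) + 390) - 2672 = (2*46² + 390) - 2672 = (2*2116 + 390) - 2672 = (4232 + 390) - 2672 = 4622 - 2672 = 1950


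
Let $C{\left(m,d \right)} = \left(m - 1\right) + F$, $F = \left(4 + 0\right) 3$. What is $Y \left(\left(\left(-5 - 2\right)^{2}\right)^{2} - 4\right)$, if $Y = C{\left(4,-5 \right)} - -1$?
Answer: $38352$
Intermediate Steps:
$F = 12$ ($F = 4 \cdot 3 = 12$)
$C{\left(m,d \right)} = 11 + m$ ($C{\left(m,d \right)} = \left(m - 1\right) + 12 = \left(-1 + m\right) + 12 = 11 + m$)
$Y = 16$ ($Y = \left(11 + 4\right) - -1 = 15 + 1 = 16$)
$Y \left(\left(\left(-5 - 2\right)^{2}\right)^{2} - 4\right) = 16 \left(\left(\left(-5 - 2\right)^{2}\right)^{2} - 4\right) = 16 \left(\left(\left(-7\right)^{2}\right)^{2} - 4\right) = 16 \left(49^{2} - 4\right) = 16 \left(2401 - 4\right) = 16 \cdot 2397 = 38352$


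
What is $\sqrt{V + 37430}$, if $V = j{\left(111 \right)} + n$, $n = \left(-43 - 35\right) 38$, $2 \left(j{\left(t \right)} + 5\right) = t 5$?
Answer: $\frac{\sqrt{138954}}{2} \approx 186.38$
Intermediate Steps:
$j{\left(t \right)} = -5 + \frac{5 t}{2}$ ($j{\left(t \right)} = -5 + \frac{t 5}{2} = -5 + \frac{5 t}{2}$)
$n = -2964$ ($n = \left(-78\right) 38 = -2964$)
$V = - \frac{5383}{2}$ ($V = \left(-5 + \frac{5}{2} \cdot 111\right) - 2964 = \left(-5 + \frac{555}{2}\right) - 2964 = \frac{545}{2} - 2964 = - \frac{5383}{2} \approx -2691.5$)
$\sqrt{V + 37430} = \sqrt{- \frac{5383}{2} + 37430} = \sqrt{\frac{69477}{2}} = \frac{\sqrt{138954}}{2}$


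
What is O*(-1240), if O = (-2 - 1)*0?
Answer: 0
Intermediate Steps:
O = 0 (O = -3*0 = 0)
O*(-1240) = 0*(-1240) = 0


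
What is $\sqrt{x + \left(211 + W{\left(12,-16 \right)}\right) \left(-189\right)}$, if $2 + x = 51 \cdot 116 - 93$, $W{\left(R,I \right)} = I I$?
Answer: $i \sqrt{82442} \approx 287.13 i$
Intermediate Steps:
$W{\left(R,I \right)} = I^{2}$
$x = 5821$ ($x = -2 + \left(51 \cdot 116 - 93\right) = -2 + \left(5916 - 93\right) = -2 + 5823 = 5821$)
$\sqrt{x + \left(211 + W{\left(12,-16 \right)}\right) \left(-189\right)} = \sqrt{5821 + \left(211 + \left(-16\right)^{2}\right) \left(-189\right)} = \sqrt{5821 + \left(211 + 256\right) \left(-189\right)} = \sqrt{5821 + 467 \left(-189\right)} = \sqrt{5821 - 88263} = \sqrt{-82442} = i \sqrt{82442}$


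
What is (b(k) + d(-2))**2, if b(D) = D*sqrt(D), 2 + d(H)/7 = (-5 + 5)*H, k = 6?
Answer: 412 - 168*sqrt(6) ≈ 0.48572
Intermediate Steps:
d(H) = -14 (d(H) = -14 + 7*((-5 + 5)*H) = -14 + 7*(0*H) = -14 + 7*0 = -14 + 0 = -14)
b(D) = D**(3/2)
(b(k) + d(-2))**2 = (6**(3/2) - 14)**2 = (6*sqrt(6) - 14)**2 = (-14 + 6*sqrt(6))**2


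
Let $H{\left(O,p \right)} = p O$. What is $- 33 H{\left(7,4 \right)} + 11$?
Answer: $-913$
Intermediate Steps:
$H{\left(O,p \right)} = O p$
$- 33 H{\left(7,4 \right)} + 11 = - 33 \cdot 7 \cdot 4 + 11 = \left(-33\right) 28 + 11 = -924 + 11 = -913$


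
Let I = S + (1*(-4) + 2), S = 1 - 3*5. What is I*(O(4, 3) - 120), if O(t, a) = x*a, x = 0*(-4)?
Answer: 1920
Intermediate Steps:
x = 0
S = -14 (S = 1 - 15 = -14)
O(t, a) = 0 (O(t, a) = 0*a = 0)
I = -16 (I = -14 + (1*(-4) + 2) = -14 + (-4 + 2) = -14 - 2 = -16)
I*(O(4, 3) - 120) = -16*(0 - 120) = -16*(-120) = 1920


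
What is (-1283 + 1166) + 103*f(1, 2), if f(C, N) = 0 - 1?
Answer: -220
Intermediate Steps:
f(C, N) = -1
(-1283 + 1166) + 103*f(1, 2) = (-1283 + 1166) + 103*(-1) = -117 - 103 = -220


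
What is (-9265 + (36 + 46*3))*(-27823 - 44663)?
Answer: 658970226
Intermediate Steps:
(-9265 + (36 + 46*3))*(-27823 - 44663) = (-9265 + (36 + 138))*(-72486) = (-9265 + 174)*(-72486) = -9091*(-72486) = 658970226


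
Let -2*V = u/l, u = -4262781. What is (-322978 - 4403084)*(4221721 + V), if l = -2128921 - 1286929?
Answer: -68153422607907477489/3415850 ≈ -1.9952e+13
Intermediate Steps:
l = -3415850
V = -4262781/6831700 (V = -(-4262781)/(2*(-3415850)) = -(-4262781)*(-1)/(2*3415850) = -1/2*4262781/3415850 = -4262781/6831700 ≈ -0.62397)
(-322978 - 4403084)*(4221721 + V) = (-322978 - 4403084)*(4221721 - 4262781/6831700) = -4726062*28841527092919/6831700 = -68153422607907477489/3415850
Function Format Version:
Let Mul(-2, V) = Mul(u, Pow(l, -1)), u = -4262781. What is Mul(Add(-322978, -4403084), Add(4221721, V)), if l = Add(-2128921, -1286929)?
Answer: Rational(-68153422607907477489, 3415850) ≈ -1.9952e+13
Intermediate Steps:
l = -3415850
V = Rational(-4262781, 6831700) (V = Mul(Rational(-1, 2), Mul(-4262781, Pow(-3415850, -1))) = Mul(Rational(-1, 2), Mul(-4262781, Rational(-1, 3415850))) = Mul(Rational(-1, 2), Rational(4262781, 3415850)) = Rational(-4262781, 6831700) ≈ -0.62397)
Mul(Add(-322978, -4403084), Add(4221721, V)) = Mul(Add(-322978, -4403084), Add(4221721, Rational(-4262781, 6831700))) = Mul(-4726062, Rational(28841527092919, 6831700)) = Rational(-68153422607907477489, 3415850)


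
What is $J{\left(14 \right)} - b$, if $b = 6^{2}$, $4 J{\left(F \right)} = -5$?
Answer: $- \frac{149}{4} \approx -37.25$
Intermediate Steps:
$J{\left(F \right)} = - \frac{5}{4}$ ($J{\left(F \right)} = \frac{1}{4} \left(-5\right) = - \frac{5}{4}$)
$b = 36$
$J{\left(14 \right)} - b = - \frac{5}{4} - 36 = - \frac{149}{4}$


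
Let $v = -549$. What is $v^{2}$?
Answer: $301401$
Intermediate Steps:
$v^{2} = \left(-549\right)^{2} = 301401$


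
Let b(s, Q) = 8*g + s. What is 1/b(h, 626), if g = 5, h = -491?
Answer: -1/451 ≈ -0.0022173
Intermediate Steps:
b(s, Q) = 40 + s (b(s, Q) = 8*5 + s = 40 + s)
1/b(h, 626) = 1/(40 - 491) = 1/(-451) = -1/451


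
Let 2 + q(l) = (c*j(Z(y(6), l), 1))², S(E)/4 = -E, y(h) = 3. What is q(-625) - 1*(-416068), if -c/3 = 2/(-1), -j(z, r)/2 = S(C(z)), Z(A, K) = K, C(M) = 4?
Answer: 452930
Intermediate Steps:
S(E) = -4*E (S(E) = 4*(-E) = -4*E)
j(z, r) = 32 (j(z, r) = -(-8)*4 = -2*(-16) = 32)
c = 6 (c = -6/(-1) = -6*(-1) = -3*(-2) = 6)
q(l) = 36862 (q(l) = -2 + (6*32)² = -2 + 192² = -2 + 36864 = 36862)
q(-625) - 1*(-416068) = 36862 - 1*(-416068) = 36862 + 416068 = 452930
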